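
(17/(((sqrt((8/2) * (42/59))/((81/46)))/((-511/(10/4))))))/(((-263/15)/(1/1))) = 100521 * sqrt(2478)/24196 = 206.81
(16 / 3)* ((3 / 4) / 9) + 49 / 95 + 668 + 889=1332056 / 855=1557.96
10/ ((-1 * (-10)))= 1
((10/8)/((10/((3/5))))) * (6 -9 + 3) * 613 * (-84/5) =0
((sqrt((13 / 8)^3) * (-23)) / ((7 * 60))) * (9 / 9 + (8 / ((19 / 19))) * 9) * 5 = -21827 * sqrt(26) / 2688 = -41.40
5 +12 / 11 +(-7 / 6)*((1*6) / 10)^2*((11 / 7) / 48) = 53479 / 8800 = 6.08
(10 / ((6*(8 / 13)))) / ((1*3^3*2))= 65 / 1296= 0.05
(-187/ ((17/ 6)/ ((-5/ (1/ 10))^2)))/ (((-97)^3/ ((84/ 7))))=1980000/ 912673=2.17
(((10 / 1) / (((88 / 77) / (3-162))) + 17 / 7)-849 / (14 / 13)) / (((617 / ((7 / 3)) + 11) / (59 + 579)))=-19446559 / 3856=-5043.19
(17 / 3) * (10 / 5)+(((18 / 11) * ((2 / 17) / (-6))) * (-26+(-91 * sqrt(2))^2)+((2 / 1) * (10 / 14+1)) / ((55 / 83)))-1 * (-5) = -9995383 / 19635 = -509.06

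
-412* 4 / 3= -1648 / 3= -549.33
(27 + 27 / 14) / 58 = 405 / 812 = 0.50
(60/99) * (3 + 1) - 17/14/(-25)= 28561/11550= 2.47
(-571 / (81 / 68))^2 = 1507613584 / 6561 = 229784.12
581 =581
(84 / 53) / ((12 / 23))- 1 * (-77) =4242 / 53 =80.04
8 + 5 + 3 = 16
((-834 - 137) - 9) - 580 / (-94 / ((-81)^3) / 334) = -51475421320 / 47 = -1095221730.21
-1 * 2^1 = -2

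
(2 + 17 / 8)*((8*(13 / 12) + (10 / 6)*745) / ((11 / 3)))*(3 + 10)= 146289 / 8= 18286.12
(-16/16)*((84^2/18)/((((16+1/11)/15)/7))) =-150920/59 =-2557.97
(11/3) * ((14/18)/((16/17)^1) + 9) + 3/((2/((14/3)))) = 18589/432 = 43.03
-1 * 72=-72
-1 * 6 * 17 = -102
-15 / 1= -15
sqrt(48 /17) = 4 * sqrt(51) /17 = 1.68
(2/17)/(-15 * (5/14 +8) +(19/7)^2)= -196/196571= -0.00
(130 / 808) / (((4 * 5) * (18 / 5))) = 65 / 29088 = 0.00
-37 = -37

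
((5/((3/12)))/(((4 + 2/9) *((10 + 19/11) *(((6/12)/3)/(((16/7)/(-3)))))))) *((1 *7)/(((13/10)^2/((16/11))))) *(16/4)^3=-98304000/138073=-711.97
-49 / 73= -0.67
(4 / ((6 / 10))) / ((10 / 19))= 38 / 3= 12.67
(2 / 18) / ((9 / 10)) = 10 / 81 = 0.12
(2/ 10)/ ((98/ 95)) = 19/ 98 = 0.19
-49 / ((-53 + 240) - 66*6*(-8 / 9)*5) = -49 / 1947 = -0.03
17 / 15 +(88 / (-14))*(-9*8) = 47639 / 105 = 453.70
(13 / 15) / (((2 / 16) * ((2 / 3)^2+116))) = 39 / 655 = 0.06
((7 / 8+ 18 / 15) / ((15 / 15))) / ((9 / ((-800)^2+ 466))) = 26579339 / 180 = 147662.99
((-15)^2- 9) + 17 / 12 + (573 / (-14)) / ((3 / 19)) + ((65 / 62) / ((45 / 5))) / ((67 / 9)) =-7289617 / 174468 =-41.78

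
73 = 73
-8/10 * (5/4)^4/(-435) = 25/5568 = 0.00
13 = 13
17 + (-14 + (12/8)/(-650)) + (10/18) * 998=6522073/11700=557.44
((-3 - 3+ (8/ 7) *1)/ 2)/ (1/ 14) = -34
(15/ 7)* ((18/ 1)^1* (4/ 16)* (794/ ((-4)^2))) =53595/ 112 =478.53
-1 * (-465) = 465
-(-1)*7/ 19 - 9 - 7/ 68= -11285/ 1292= -8.73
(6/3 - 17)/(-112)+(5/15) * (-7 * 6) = -13.87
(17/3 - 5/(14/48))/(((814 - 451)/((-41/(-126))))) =-0.01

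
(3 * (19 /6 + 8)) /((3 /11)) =737 /6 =122.83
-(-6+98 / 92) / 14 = 227 / 644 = 0.35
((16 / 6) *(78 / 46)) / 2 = 52 / 23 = 2.26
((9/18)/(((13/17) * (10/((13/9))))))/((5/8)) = 34/225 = 0.15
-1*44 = -44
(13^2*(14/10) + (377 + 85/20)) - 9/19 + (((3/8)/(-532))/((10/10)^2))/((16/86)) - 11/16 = 104984459/170240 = 616.69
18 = 18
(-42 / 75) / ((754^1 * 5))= -7 / 47125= -0.00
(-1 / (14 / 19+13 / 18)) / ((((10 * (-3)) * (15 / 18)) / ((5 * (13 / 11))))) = 4446 / 27445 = 0.16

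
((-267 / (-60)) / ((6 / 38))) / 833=1691 / 49980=0.03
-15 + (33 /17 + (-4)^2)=50 /17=2.94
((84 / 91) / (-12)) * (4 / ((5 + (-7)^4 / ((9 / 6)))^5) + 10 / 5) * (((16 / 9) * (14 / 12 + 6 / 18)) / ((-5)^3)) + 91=1150574930589517029051113 / 12643224559100478802875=91.00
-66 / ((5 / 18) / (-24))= 28512 / 5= 5702.40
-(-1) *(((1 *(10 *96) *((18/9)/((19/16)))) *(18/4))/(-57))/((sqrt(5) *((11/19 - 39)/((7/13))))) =32256 *sqrt(5)/90155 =0.80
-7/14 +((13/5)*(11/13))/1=17/10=1.70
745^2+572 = 555597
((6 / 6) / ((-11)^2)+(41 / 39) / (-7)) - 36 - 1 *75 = -3671351 / 33033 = -111.14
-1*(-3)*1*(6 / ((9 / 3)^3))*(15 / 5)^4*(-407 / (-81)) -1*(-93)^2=-25133 / 3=-8377.67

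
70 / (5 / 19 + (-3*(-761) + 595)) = 1330 / 54687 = 0.02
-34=-34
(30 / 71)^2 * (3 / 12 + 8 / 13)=10125 / 65533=0.15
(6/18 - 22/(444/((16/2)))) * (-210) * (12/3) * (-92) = -180320/37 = -4873.51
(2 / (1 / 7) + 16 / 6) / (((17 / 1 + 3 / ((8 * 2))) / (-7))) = -224 / 33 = -6.79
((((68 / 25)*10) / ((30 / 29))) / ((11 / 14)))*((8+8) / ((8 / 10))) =110432 / 165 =669.28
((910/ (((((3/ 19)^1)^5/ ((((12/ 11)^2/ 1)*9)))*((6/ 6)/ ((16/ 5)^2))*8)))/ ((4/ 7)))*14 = 5652953825792/ 1815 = 3114575110.63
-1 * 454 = -454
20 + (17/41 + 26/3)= 3577/123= 29.08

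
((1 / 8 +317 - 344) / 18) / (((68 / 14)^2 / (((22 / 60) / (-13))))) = 23177 / 12984192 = 0.00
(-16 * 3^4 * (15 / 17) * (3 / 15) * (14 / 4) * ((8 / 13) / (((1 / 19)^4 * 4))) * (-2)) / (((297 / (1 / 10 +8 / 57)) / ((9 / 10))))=23378.05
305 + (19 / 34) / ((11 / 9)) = 305.46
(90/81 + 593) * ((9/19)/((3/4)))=21388/57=375.23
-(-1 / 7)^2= -1 / 49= -0.02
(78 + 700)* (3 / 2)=1167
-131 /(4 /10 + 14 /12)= -3930 /47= -83.62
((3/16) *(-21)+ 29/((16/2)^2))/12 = -0.29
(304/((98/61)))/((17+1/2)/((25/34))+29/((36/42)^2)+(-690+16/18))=-87840/290521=-0.30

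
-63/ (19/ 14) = -882/ 19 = -46.42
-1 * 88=-88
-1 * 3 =-3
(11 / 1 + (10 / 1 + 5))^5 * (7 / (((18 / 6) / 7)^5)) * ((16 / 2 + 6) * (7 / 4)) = 140933679518.88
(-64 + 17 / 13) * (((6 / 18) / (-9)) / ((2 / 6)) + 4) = -28525 / 117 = -243.80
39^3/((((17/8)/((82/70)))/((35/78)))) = 249444/17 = 14673.18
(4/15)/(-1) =-4/15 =-0.27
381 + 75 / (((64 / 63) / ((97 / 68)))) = 2116437 / 4352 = 486.31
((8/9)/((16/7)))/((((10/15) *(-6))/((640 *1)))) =-560/9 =-62.22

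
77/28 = 11/4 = 2.75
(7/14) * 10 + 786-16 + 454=1229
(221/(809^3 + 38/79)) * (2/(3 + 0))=2686/9652738899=0.00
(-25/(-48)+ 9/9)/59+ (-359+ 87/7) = -6869921/19824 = -346.55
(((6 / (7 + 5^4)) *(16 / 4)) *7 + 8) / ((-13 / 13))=-653 / 79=-8.27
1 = 1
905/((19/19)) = 905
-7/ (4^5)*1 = -0.01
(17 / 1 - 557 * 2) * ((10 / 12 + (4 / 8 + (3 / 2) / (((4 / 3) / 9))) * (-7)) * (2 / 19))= 1936205 / 228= 8492.13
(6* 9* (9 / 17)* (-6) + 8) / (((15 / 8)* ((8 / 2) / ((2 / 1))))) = -2224 / 51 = -43.61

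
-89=-89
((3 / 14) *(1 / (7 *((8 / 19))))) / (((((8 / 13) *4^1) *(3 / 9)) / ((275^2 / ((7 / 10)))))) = 840571875 / 87808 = 9572.84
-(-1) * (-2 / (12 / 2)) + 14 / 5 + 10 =187 / 15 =12.47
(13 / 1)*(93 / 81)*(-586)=-236158 / 27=-8746.59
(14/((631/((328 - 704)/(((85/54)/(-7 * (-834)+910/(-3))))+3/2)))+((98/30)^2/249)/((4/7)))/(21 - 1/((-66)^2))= -8532115576290691/6108295723125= -1396.81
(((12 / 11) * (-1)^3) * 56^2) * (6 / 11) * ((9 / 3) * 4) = -2709504 / 121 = -22392.60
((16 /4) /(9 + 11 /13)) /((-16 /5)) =-65 /512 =-0.13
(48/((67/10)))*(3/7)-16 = -6064/469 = -12.93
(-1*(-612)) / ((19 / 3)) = 1836 / 19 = 96.63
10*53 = 530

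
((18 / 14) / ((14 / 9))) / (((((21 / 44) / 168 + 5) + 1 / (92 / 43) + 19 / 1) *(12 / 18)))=163944 / 3235813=0.05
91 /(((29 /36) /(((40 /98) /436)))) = 2340 /22127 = 0.11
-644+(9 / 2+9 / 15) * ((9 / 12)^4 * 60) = -70039 / 128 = -547.18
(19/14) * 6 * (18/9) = 114/7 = 16.29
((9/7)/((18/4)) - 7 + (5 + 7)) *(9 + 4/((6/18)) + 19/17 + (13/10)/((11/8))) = 121.90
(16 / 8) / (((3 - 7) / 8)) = -4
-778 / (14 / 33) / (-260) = 12837 / 1820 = 7.05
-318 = -318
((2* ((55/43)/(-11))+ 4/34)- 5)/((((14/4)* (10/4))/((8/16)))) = -7478/25585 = -0.29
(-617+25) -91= -683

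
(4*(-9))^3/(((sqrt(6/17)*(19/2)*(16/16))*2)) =-7776*sqrt(102)/19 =-4133.36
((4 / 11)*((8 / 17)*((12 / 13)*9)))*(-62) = -88.14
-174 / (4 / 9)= -783 / 2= -391.50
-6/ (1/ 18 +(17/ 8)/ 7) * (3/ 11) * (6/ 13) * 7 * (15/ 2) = -2857680/ 25883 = -110.41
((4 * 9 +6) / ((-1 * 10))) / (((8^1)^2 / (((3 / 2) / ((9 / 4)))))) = -7 / 160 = -0.04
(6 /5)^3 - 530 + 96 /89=-5865026 /11125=-527.19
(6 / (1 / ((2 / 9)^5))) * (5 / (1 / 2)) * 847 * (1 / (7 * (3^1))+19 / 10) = 3167296 / 59049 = 53.64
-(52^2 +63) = -2767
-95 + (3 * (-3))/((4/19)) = -551/4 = -137.75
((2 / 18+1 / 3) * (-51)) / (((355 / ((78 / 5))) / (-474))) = 838032 / 1775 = 472.13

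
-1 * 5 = -5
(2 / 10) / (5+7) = 1 / 60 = 0.02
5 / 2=2.50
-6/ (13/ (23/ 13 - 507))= 39408/ 169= 233.18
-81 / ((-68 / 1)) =81 / 68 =1.19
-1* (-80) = 80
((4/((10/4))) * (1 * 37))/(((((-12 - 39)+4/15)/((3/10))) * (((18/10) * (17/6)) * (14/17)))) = -0.08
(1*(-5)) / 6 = -5 / 6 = -0.83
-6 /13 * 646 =-3876 /13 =-298.15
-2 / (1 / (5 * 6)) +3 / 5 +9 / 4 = -1143 / 20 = -57.15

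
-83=-83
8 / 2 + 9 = 13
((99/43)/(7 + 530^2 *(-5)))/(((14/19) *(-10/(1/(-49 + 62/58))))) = -54549/11752516525400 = -0.00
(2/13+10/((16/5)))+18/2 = 1277/104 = 12.28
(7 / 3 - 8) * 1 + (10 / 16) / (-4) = -559 / 96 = -5.82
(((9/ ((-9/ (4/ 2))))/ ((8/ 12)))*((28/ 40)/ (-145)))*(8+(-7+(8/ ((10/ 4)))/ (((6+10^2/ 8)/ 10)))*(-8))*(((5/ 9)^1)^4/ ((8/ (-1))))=-700/ 80919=-0.01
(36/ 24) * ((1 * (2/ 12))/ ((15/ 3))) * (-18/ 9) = -1/ 10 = -0.10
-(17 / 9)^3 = -4913 / 729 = -6.74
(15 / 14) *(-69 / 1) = -1035 / 14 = -73.93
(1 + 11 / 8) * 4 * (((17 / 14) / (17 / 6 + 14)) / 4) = 969 / 5656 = 0.17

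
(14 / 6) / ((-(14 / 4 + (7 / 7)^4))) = -14 / 27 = -0.52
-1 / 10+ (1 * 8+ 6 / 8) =173 / 20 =8.65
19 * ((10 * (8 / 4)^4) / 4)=760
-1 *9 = -9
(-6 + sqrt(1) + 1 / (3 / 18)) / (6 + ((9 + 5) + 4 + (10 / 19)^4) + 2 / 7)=912247 / 22224570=0.04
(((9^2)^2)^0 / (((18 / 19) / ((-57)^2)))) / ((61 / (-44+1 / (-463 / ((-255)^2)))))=-585738023 / 56486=-10369.61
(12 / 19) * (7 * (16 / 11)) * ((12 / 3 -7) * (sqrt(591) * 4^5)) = -4128768 * sqrt(591) / 209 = -480250.62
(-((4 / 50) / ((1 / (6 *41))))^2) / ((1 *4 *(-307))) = 60516 / 191875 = 0.32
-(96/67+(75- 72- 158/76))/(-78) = 461/15276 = 0.03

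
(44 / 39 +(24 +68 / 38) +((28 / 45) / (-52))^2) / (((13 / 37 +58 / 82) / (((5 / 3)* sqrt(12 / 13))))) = 265516081877* sqrt(39) / 40726349235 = 40.71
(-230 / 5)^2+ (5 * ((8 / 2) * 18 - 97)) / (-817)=1728897 / 817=2116.15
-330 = -330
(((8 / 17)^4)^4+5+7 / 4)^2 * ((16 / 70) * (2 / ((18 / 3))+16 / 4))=3205819520639810015865951092583713930382739 / 71037347842814017375323188919628537420830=45.13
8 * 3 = 24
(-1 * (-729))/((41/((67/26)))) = 48843/1066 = 45.82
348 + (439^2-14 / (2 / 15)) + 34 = 192998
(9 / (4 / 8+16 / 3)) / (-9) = -6 / 35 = -0.17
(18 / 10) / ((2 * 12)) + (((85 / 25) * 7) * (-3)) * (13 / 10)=-18549 / 200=-92.74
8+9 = 17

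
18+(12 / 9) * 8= 86 / 3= 28.67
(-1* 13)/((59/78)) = -17.19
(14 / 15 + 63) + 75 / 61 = 59624 / 915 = 65.16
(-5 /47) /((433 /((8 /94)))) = -20 /956497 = -0.00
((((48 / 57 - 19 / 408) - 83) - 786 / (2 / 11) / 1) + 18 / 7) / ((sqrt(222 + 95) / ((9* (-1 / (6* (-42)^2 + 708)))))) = 238904479* sqrt(317) / 21582384544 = 0.20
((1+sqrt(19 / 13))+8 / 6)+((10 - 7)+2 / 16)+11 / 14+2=sqrt(247) / 13+1385 / 168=9.45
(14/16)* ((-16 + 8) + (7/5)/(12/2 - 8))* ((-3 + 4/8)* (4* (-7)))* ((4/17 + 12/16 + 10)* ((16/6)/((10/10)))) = -1061487/68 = -15610.10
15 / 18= 5 / 6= 0.83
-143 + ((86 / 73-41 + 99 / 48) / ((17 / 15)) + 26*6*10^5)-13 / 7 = 2168250435201 / 138992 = 15599821.83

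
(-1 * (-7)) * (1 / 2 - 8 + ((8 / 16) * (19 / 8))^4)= -38.58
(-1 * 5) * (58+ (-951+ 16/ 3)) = 13315/ 3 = 4438.33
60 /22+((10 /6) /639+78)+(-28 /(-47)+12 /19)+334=7832761589 /18830691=415.96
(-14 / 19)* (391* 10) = -2881.05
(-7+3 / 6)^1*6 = -39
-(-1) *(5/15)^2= 1/9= 0.11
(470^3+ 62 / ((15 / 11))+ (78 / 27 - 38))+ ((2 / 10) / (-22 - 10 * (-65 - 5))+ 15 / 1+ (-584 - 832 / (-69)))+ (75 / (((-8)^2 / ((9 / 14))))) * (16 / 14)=9519763229531209 / 91692720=103822454.27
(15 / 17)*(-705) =-10575 / 17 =-622.06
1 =1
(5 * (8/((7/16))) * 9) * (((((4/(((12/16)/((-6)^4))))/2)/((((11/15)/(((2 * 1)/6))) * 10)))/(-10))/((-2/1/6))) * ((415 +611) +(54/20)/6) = 15324816384/385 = 39804717.88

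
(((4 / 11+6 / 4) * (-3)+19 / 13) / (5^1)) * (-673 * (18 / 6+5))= 3179252 / 715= 4446.51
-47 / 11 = -4.27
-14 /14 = -1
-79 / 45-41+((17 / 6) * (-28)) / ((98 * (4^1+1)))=-13519 / 315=-42.92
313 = 313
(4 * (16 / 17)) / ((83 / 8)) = 512 / 1411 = 0.36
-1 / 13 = -0.08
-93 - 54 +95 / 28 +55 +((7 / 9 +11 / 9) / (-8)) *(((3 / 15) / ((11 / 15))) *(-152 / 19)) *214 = 28.12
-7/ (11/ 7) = -49/ 11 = -4.45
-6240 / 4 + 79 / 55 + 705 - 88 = -51786 / 55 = -941.56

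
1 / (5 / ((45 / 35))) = 9 / 35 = 0.26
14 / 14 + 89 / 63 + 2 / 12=325 / 126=2.58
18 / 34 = 9 / 17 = 0.53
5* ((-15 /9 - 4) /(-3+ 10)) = -85 /21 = -4.05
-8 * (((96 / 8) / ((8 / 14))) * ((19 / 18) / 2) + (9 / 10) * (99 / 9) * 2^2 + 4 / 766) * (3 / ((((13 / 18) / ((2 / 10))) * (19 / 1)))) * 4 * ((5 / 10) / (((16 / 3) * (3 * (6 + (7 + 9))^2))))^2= -953037 / 3223396633600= -0.00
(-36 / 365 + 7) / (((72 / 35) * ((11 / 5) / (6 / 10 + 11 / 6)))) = 3.71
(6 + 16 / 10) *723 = 27474 / 5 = 5494.80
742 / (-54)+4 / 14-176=-35807 / 189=-189.46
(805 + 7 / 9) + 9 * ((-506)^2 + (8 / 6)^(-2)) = 331939417 / 144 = 2305134.84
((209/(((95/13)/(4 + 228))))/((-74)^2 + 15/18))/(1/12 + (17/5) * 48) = 2388672/321939217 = 0.01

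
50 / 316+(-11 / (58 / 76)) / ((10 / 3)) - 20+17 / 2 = -15.67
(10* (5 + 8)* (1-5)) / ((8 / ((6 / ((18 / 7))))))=-455 / 3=-151.67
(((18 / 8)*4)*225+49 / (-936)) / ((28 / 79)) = 149732729 / 26208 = 5713.25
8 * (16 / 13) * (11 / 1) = 1408 / 13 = 108.31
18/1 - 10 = 8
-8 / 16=-1 / 2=-0.50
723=723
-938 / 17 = -55.18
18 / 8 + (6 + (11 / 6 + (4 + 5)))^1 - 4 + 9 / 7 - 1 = 15.37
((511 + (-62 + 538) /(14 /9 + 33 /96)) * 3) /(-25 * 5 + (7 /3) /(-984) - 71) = -527064840 /45213379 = -11.66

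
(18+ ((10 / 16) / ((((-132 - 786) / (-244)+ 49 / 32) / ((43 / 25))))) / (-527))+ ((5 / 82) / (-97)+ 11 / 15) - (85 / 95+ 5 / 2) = 18933216624565 / 1234432909299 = 15.34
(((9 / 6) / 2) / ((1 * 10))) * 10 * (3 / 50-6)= -891 / 200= -4.46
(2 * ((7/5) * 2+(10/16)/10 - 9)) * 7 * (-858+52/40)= 29444779/400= 73611.95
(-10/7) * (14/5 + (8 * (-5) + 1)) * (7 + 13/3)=586.10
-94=-94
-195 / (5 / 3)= -117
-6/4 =-3/2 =-1.50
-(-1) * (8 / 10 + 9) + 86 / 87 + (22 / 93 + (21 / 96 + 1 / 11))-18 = -31638199 / 4746720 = -6.67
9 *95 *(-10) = -8550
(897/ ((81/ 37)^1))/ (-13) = -851/ 27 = -31.52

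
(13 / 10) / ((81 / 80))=104 / 81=1.28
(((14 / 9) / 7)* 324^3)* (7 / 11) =52907904 / 11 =4809809.45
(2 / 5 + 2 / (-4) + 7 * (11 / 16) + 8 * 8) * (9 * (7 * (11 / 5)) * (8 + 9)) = 64760157 / 400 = 161900.39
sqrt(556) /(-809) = -2* sqrt(139) /809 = -0.03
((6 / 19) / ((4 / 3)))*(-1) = -9 / 38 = -0.24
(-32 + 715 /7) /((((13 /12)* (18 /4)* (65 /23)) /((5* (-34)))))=-3071696 /3549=-865.51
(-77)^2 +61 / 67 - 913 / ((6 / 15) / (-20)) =3455854 / 67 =51579.91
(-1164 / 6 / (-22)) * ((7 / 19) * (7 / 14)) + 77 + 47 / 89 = 2944631 / 37202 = 79.15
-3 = -3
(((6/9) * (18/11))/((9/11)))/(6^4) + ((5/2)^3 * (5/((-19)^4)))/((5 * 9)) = 264017/253344024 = 0.00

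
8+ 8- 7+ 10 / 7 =73 / 7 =10.43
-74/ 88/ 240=-0.00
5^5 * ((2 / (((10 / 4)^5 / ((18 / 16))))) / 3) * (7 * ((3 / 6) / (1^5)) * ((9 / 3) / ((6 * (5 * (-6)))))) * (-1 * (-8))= -56 / 5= -11.20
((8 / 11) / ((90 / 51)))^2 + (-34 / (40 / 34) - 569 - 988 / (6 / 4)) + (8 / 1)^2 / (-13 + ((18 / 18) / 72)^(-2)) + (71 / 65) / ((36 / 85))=-9178588527197 / 7320584700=-1253.81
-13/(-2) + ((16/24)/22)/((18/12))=1291/198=6.52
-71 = -71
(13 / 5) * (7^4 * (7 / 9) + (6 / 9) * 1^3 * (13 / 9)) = 655811 / 135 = 4857.86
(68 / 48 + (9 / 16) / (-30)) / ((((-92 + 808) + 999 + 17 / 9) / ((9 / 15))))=6039 / 12361600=0.00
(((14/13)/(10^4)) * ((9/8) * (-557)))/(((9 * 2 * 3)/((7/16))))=-27293/49920000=-0.00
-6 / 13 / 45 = -2 / 195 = -0.01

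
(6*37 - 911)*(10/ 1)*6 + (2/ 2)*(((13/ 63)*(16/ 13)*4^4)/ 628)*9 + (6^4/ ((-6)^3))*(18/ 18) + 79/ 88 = -41344.17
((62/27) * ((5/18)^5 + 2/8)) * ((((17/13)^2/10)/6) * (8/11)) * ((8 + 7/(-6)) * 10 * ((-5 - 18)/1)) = -4017327865229/213396944904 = -18.83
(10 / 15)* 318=212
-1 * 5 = -5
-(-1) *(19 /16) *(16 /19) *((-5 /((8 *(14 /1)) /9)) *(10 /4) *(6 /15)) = -45 /112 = -0.40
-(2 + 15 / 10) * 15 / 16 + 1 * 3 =-9 / 32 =-0.28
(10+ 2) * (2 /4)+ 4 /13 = 82 /13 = 6.31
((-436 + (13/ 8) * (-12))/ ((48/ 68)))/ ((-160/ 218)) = 1688083/ 1920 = 879.21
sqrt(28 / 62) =sqrt(434) / 31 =0.67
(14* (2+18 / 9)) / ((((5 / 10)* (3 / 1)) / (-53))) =-5936 / 3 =-1978.67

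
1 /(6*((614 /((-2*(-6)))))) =0.00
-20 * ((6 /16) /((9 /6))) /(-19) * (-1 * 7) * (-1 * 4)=140 /19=7.37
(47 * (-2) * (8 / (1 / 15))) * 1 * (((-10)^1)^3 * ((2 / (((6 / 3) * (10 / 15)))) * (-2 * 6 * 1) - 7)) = -282000000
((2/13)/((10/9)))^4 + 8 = 142811561/17850625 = 8.00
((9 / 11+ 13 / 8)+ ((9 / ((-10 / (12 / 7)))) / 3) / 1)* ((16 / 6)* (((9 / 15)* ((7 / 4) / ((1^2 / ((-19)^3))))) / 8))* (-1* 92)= 937234337 / 2200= 426015.61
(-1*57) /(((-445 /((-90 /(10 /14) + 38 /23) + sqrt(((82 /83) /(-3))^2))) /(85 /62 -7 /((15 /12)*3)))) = 3110557393 /395019825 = 7.87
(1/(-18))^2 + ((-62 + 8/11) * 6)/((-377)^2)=253163/506547756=0.00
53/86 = 0.62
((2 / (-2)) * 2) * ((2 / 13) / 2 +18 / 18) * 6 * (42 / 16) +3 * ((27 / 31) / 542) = -7408629 / 218426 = -33.92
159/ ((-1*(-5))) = 159/ 5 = 31.80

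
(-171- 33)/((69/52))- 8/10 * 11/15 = -266212/1725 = -154.33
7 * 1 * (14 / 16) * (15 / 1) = 735 / 8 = 91.88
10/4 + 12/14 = 47/14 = 3.36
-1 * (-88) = 88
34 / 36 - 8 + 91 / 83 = -8903 / 1494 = -5.96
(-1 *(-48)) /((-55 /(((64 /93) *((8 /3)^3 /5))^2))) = -5.94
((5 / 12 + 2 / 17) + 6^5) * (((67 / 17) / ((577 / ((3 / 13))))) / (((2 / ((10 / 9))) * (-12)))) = -531448355 / 936484848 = -0.57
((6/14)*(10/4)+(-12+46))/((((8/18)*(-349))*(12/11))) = -0.21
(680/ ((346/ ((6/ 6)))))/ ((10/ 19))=646/ 173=3.73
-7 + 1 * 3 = -4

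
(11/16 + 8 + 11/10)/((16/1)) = 783/1280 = 0.61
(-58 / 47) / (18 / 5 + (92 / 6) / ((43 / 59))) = -645 / 12878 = -0.05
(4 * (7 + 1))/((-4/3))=-24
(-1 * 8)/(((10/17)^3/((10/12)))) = -4913/150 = -32.75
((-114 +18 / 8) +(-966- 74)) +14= -4551 / 4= -1137.75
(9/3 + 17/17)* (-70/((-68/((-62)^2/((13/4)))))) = 1076320/221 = 4870.23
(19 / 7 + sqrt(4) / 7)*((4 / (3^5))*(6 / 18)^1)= 4 / 243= 0.02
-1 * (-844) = 844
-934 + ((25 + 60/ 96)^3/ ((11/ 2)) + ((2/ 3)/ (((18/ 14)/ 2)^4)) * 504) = 25205252519/ 6158592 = 4092.70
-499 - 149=-648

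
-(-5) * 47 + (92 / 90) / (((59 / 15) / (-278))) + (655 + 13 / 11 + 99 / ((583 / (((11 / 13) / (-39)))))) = 14281540840 / 17439279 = 818.93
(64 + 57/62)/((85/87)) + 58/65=4613407/68510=67.34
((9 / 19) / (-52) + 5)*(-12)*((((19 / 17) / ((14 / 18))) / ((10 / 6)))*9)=-3594699 / 7735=-464.73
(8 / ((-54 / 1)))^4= 256 / 531441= 0.00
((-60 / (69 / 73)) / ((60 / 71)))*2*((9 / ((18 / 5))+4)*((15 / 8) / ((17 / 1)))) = -336895 / 3128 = -107.70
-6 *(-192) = 1152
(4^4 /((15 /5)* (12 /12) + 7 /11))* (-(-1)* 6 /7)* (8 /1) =482.74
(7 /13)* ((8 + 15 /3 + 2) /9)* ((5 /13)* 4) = 700 /507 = 1.38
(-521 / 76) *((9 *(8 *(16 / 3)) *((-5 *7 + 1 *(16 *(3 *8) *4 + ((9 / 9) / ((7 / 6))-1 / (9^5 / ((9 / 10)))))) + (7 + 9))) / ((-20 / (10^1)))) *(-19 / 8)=-363192352603 / 76545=-4744821.38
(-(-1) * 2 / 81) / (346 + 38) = 0.00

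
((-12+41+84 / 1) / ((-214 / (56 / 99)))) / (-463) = 3164 / 4904559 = 0.00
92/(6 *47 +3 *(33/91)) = 8372/25761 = 0.32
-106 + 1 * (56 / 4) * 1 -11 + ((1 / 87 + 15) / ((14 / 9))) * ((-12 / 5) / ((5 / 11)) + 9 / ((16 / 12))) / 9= -294129 / 2900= -101.42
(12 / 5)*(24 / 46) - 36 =-3996 / 115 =-34.75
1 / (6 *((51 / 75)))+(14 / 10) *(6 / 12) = 241 / 255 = 0.95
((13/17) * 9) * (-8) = -936/17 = -55.06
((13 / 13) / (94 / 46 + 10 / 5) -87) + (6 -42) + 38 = -7882 / 93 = -84.75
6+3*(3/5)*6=84/5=16.80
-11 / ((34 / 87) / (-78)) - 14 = 37085 / 17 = 2181.47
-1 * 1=-1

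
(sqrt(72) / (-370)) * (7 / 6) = -7 * sqrt(2) / 370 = -0.03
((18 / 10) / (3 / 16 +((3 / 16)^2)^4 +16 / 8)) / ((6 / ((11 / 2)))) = 3221225472 / 4270567055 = 0.75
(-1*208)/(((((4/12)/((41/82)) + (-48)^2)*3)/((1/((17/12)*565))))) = -1248/33204485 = -0.00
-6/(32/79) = -237/16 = -14.81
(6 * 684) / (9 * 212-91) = 4104 / 1817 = 2.26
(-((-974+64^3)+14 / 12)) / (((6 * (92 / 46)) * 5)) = -1567027 / 360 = -4352.85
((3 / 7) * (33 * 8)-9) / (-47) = -2.22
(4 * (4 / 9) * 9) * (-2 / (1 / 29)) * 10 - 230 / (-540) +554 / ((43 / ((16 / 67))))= -1443181801 / 155574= -9276.50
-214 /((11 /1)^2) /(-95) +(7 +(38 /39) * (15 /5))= 1485637 /149435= 9.94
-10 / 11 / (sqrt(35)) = -2 * sqrt(35) / 77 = -0.15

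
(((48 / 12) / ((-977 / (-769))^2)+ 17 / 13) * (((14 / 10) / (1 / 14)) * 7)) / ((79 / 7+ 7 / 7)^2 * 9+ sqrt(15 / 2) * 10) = 3503730583104948 / 9159747702629407 - 12896069840465 * sqrt(30) / 9159747702629407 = 0.37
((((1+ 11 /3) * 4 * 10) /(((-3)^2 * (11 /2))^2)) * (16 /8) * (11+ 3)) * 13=815360 /29403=27.73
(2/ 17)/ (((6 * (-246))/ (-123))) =1/ 102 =0.01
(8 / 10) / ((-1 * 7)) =-0.11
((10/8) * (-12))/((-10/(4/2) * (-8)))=-0.38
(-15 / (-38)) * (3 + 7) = 75 / 19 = 3.95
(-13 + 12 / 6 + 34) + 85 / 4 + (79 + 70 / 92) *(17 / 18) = 8251 / 69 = 119.58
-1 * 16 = -16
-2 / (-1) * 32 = 64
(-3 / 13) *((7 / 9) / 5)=-7 / 195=-0.04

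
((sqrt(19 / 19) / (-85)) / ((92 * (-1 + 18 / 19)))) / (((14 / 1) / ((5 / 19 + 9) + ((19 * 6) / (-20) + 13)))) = 3147 / 1094800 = 0.00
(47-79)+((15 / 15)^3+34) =3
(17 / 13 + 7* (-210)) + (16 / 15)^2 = -4292597 / 2925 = -1467.55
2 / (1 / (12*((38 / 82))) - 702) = -456 / 160015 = -0.00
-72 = -72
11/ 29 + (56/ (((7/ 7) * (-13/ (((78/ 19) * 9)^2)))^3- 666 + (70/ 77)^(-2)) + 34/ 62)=686501433104334293058/ 813910769183837980163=0.84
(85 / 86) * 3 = 2.97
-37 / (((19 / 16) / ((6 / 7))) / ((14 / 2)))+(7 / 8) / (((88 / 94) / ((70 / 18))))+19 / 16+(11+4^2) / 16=-10860899 / 60192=-180.44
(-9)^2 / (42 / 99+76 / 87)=2871 / 46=62.41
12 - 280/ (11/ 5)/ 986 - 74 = -336926/ 5423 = -62.13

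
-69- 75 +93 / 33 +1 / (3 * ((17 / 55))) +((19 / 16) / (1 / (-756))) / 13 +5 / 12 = -208.74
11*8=88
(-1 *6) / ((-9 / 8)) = 16 / 3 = 5.33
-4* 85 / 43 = -340 / 43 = -7.91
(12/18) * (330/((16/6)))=165/2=82.50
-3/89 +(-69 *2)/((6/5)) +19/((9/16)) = -65086/801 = -81.26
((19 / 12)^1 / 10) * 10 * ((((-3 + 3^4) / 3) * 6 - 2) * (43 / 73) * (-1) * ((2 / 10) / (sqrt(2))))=-62909 * sqrt(2) / 4380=-20.31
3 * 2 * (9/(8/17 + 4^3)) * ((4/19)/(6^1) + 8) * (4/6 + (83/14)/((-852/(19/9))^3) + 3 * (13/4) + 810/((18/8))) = 9102260722801625819/3651203193829632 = 2492.95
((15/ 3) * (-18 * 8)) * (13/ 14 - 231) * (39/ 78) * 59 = 4886717.14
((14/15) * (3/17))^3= 2744/614125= 0.00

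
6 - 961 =-955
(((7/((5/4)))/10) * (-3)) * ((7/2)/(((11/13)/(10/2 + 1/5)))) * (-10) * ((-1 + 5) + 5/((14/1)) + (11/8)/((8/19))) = 2423967/880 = 2754.51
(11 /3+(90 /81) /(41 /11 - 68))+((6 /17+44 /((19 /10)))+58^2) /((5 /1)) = 6999680173 /10276245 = 681.15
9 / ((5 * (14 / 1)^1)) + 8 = 569 / 70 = 8.13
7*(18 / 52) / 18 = 7 / 52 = 0.13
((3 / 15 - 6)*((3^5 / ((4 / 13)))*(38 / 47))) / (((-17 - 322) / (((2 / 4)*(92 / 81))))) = 164749 / 26555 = 6.20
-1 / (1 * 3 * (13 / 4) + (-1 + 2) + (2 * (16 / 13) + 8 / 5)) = -0.07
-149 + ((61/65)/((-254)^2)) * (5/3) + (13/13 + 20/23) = -8514562213/57870852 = -147.13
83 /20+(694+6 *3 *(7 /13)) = 184039 /260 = 707.84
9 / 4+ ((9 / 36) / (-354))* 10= 397 / 177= 2.24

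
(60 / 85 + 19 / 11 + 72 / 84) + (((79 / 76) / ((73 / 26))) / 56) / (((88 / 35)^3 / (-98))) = 2924036144719 / 899831984128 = 3.25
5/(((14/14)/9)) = 45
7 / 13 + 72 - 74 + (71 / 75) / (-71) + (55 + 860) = 890687 / 975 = 913.53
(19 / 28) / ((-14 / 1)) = -0.05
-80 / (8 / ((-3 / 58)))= 15 / 29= 0.52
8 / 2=4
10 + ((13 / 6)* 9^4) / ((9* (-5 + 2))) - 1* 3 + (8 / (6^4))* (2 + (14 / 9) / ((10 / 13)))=-1893487 / 3645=-519.48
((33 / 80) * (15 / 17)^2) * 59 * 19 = 1664685 / 4624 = 360.01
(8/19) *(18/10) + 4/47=3764/4465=0.84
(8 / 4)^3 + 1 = 9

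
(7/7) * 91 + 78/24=377/4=94.25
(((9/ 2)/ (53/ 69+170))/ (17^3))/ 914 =621/ 105822698812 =0.00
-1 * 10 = -10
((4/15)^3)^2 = 4096/11390625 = 0.00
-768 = -768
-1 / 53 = -0.02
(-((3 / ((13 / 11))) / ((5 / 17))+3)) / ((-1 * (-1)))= -756 / 65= -11.63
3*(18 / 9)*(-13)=-78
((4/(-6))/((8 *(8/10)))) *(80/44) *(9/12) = -25/176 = -0.14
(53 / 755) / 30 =53 / 22650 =0.00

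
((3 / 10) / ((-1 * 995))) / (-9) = 1 / 29850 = 0.00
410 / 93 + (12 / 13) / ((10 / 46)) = 52318 / 6045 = 8.65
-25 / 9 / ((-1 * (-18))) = -25 / 162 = -0.15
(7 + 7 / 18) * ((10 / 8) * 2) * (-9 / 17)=-665 / 68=-9.78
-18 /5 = -3.60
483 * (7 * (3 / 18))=1127 / 2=563.50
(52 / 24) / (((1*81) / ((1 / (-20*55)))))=-13 / 534600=-0.00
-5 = -5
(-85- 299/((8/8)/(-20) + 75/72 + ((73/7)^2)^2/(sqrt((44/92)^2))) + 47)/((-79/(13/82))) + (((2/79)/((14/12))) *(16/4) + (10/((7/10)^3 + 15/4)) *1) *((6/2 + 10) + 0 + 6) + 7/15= 5304091942639461896642/109108837499563089615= 48.61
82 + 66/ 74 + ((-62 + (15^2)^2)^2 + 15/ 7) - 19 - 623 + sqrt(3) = sqrt(3) + 662163650717/ 259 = 2556616413.77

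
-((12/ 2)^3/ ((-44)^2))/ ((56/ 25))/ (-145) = 135/ 393008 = 0.00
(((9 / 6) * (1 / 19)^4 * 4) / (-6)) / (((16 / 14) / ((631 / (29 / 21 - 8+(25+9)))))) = -92757 / 599476600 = -0.00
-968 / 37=-26.16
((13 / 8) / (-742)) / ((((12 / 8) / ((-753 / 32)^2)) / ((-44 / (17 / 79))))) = 2135166891 / 12916736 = 165.30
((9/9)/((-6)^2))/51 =0.00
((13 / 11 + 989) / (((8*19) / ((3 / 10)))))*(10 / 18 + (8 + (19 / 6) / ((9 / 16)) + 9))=852299 / 18810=45.31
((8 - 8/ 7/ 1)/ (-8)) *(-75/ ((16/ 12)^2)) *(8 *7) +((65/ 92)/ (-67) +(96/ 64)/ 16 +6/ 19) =1897653029/ 936928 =2025.40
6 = 6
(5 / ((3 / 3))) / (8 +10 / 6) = 15 / 29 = 0.52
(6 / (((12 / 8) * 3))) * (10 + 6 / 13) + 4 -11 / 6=16.12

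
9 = 9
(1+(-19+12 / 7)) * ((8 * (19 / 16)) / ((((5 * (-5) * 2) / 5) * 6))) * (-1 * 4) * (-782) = 282302 / 35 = 8065.77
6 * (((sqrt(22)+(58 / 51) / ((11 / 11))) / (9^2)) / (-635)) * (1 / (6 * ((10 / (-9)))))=29 / 1457325+sqrt(22) / 57150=0.00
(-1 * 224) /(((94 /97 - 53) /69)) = 214176 /721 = 297.05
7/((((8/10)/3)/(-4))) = -105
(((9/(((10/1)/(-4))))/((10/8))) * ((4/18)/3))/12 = -4/225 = -0.02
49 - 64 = -15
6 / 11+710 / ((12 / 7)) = 27371 / 66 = 414.71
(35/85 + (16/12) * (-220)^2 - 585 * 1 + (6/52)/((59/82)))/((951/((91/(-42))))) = -2501489335/17169354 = -145.70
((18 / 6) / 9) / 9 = 1 / 27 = 0.04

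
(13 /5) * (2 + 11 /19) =637 /95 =6.71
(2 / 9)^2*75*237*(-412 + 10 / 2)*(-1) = 3215300 / 9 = 357255.56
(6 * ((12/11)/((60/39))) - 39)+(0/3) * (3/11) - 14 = -2681/55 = -48.75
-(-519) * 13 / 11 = 6747 / 11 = 613.36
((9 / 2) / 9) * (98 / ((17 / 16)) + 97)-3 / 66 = 17685 / 187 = 94.57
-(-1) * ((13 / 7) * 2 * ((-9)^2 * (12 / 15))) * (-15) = -25272 / 7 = -3610.29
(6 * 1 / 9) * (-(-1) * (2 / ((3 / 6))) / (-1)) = -8 / 3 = -2.67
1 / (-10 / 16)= -1.60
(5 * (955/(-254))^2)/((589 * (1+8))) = 4560125/341999316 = 0.01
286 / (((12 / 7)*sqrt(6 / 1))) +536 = 1001*sqrt(6) / 36 +536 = 604.11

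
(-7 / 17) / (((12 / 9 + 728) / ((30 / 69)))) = -105 / 427754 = -0.00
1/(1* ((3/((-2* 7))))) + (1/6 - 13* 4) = -113/2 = -56.50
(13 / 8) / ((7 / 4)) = 13 / 14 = 0.93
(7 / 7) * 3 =3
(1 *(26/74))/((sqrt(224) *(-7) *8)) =-13 *sqrt(14)/116032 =-0.00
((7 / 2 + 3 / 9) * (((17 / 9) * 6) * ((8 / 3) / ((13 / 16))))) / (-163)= -50048 / 57213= -0.87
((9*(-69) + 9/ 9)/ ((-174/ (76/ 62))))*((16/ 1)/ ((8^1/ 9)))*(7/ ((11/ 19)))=303240/ 319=950.60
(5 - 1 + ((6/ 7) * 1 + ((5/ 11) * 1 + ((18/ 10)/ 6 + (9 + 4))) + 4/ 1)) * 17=295987/ 770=384.40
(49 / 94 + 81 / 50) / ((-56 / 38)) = -1.45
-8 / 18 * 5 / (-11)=0.20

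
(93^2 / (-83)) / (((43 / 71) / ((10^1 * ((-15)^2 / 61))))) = -1381677750 / 217709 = -6346.44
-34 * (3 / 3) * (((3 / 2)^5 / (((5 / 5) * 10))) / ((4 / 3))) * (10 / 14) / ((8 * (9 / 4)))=-1377 / 1792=-0.77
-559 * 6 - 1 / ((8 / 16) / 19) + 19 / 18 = -61037 / 18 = -3390.94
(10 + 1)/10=11/10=1.10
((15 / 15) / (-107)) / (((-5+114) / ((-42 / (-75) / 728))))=-1 / 15161900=-0.00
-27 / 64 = -0.42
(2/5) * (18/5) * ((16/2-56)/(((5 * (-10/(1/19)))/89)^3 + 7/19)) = 7715180736/135709918475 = 0.06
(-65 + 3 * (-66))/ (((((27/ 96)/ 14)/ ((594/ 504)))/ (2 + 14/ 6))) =-601744/ 9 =-66860.44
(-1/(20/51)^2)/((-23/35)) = 9.90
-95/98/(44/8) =-95/539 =-0.18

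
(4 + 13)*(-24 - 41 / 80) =-33337 / 80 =-416.71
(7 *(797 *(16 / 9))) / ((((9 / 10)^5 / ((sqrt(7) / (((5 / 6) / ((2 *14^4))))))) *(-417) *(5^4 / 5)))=-2194666127360 *sqrt(7) / 73870299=-78604.54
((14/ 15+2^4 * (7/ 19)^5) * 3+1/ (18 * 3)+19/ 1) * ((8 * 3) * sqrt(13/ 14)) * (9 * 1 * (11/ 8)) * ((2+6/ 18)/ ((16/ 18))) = 488549091657 * sqrt(182)/ 396175840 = 16636.27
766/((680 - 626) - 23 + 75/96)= 24512/1017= 24.10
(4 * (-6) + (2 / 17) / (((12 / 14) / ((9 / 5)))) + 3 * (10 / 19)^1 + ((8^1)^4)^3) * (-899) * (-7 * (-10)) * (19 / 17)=-1396818884281145794 / 289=-4833283336612961.22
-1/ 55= -0.02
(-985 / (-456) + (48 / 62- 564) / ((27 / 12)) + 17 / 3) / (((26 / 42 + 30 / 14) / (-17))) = 407922599 / 273296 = 1492.60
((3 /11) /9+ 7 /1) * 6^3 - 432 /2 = 14328 /11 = 1302.55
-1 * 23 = -23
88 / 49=1.80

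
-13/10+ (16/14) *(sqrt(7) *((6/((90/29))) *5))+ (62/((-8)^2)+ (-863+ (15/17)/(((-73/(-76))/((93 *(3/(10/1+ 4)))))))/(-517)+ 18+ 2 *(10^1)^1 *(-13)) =-211.47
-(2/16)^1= -1/8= -0.12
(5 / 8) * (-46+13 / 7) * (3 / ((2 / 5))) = -23175 / 112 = -206.92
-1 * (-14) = 14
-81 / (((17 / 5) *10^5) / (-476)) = 567 / 5000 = 0.11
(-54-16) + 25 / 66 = -4595 / 66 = -69.62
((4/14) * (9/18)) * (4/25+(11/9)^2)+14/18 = 14374/14175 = 1.01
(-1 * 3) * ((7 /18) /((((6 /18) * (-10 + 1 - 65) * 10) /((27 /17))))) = 189 /25160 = 0.01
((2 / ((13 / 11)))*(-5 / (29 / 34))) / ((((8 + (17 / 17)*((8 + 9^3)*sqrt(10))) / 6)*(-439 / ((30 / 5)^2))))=-359040 / 49941688771 + 33076560*sqrt(10) / 49941688771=0.00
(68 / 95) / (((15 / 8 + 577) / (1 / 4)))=136 / 439945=0.00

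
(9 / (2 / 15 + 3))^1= 135 / 47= 2.87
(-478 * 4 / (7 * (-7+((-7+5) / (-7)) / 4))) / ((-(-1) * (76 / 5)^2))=5975 / 35017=0.17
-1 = -1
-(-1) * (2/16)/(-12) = -1/96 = -0.01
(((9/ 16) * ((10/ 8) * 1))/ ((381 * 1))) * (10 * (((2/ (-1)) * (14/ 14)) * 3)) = -225/ 2032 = -0.11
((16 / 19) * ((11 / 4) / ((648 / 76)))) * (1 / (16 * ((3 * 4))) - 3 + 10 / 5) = -0.27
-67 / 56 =-1.20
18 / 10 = 9 / 5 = 1.80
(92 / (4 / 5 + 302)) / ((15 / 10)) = 460 / 2271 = 0.20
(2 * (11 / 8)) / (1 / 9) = 99 / 4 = 24.75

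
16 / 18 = 8 / 9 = 0.89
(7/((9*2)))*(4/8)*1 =7/36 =0.19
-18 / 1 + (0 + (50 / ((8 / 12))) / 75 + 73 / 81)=-1304 / 81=-16.10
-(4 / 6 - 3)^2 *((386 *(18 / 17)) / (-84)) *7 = 9457 / 51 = 185.43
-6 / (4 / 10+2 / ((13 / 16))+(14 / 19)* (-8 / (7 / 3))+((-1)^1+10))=-2470 / 3843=-0.64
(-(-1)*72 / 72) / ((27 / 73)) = 73 / 27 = 2.70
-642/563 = -1.14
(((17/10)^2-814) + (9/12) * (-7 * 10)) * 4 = -86361/25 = -3454.44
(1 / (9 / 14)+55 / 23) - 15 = -11.05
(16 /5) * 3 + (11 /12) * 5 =851 /60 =14.18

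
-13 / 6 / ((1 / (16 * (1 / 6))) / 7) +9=-283 / 9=-31.44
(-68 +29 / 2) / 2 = -107 / 4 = -26.75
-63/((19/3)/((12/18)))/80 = -63/760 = -0.08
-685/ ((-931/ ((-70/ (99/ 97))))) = -664450/ 13167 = -50.46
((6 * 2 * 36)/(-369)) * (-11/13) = 528/533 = 0.99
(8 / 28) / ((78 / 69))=23 / 91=0.25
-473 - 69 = -542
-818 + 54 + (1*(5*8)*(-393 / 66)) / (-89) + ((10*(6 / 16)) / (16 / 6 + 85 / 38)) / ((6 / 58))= -825194213 / 1094522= -753.93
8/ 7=1.14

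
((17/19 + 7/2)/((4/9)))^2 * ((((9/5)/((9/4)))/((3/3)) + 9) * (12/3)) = 110691441/28880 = 3832.81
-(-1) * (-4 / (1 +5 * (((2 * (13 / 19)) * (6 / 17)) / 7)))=-9044 / 3041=-2.97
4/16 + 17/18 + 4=187/36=5.19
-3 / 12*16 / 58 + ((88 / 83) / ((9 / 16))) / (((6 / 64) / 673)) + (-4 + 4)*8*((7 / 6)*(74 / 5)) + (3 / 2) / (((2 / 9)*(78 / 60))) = 22871963735 / 1689714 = 13536.00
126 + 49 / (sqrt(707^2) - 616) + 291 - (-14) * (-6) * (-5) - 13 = 10719 / 13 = 824.54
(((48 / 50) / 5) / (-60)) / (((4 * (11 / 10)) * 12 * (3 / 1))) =-1 / 49500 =-0.00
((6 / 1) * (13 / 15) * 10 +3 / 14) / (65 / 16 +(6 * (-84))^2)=5848 / 28450247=0.00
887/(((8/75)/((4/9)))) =22175/6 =3695.83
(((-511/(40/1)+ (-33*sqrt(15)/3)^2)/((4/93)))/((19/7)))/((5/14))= 328509573/7600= 43224.94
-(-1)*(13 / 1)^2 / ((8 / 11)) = 1859 / 8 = 232.38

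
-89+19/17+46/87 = -129196/1479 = -87.35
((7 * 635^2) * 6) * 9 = 152419050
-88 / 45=-1.96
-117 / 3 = -39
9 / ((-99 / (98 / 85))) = -98 / 935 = -0.10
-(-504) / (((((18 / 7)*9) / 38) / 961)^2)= 1254904151.25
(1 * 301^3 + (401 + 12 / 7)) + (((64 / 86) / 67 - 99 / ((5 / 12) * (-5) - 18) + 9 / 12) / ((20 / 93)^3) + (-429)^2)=4270161203235183177 / 155527904000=27455916.87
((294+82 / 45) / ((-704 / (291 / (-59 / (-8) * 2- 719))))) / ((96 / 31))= 78182 / 1394415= 0.06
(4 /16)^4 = 0.00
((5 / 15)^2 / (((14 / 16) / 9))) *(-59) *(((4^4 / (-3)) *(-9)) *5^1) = -1812480 / 7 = -258925.71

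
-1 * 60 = -60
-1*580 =-580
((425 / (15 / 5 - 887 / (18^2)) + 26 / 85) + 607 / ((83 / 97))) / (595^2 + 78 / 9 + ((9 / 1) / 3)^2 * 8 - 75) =49307919 / 7493059060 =0.01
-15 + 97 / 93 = -13.96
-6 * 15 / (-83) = 1.08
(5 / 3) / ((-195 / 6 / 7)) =-14 / 39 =-0.36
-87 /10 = -8.70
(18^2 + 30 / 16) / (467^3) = 2607 / 814780504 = 0.00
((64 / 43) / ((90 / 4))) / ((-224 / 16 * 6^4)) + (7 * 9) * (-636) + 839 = -43039901209 / 1097145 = -39229.00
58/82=29/41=0.71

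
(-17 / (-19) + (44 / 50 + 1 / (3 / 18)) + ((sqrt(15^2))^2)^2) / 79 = 24050568 / 37525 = 640.92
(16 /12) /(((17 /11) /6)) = 88 /17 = 5.18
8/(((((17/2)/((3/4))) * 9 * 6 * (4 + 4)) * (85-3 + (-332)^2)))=1/67507272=0.00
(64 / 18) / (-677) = -32 / 6093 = -0.01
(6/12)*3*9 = 27/2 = 13.50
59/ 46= 1.28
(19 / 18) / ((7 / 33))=209 / 42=4.98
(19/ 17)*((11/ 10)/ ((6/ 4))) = 209/ 255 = 0.82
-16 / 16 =-1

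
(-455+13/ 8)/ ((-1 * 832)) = 279/ 512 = 0.54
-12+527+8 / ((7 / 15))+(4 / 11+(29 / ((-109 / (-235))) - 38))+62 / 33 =14072750 / 25179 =558.91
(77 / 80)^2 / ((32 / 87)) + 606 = 124624623 / 204800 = 608.52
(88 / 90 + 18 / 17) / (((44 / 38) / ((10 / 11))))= 29602 / 18513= 1.60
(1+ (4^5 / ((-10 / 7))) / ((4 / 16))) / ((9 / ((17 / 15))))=-81209 / 225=-360.93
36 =36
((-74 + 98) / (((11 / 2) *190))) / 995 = 0.00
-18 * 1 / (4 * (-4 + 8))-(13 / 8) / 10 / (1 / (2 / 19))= -217 / 190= -1.14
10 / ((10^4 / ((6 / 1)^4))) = 162 / 125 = 1.30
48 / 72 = 2 / 3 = 0.67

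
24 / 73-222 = -16182 / 73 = -221.67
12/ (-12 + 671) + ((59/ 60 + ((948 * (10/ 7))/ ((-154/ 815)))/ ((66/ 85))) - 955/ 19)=-41333815933049/ 4454220540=-9279.70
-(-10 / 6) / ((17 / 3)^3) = 45 / 4913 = 0.01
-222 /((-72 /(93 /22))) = 1147 /88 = 13.03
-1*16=-16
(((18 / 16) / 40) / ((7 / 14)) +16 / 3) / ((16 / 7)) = 18109 / 7680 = 2.36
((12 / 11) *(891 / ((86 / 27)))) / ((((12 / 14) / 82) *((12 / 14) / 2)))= 2929122 / 43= 68119.12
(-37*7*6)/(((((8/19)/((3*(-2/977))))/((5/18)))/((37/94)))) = 2.48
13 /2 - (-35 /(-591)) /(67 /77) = 509371 /79194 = 6.43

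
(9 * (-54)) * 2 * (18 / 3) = -5832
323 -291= 32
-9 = -9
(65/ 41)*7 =455/ 41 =11.10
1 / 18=0.06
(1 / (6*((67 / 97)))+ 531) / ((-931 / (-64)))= 6833888 / 187131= 36.52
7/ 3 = 2.33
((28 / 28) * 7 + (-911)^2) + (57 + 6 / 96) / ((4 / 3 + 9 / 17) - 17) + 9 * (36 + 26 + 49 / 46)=235939403323 / 284096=830491.82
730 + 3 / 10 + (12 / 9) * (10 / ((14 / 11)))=155563 / 210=740.78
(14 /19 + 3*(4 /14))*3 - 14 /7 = 370 /133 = 2.78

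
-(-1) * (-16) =-16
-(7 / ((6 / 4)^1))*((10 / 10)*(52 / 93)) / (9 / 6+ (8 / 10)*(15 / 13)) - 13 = -35347 / 2511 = -14.08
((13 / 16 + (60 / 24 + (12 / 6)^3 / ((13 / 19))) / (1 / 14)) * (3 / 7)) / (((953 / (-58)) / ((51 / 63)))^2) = 0.21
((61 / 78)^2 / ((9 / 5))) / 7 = 18605 / 383292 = 0.05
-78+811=733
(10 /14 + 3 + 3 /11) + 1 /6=4.15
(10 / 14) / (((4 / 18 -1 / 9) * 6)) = 15 / 14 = 1.07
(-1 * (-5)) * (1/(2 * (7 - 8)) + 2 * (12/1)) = 235/2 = 117.50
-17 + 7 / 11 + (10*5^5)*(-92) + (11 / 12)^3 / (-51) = -2875016.38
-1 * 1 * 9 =-9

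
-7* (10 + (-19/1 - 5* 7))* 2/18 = 308/9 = 34.22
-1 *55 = -55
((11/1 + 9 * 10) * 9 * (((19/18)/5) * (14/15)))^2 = 180445489/5625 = 32079.20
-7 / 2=-3.50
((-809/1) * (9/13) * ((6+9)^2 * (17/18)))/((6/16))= -4125900/13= -317376.92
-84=-84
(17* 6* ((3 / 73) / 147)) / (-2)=-51 / 3577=-0.01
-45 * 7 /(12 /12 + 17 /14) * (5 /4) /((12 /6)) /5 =-2205 /124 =-17.78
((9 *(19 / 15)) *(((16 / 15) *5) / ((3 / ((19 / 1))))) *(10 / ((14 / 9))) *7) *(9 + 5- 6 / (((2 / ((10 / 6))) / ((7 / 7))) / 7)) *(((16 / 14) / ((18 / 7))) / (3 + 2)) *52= -8409856 / 5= -1681971.20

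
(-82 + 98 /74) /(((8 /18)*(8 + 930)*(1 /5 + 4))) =-44775 /971768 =-0.05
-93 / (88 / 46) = -2139 / 44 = -48.61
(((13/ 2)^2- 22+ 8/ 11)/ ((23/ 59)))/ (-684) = -54457/ 692208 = -0.08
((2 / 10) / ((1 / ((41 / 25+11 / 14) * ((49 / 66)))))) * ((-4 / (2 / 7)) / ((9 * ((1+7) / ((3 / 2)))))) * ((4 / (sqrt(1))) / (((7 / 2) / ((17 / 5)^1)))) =-33677 / 82500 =-0.41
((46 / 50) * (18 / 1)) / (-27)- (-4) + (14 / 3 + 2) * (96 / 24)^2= 8254 / 75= 110.05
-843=-843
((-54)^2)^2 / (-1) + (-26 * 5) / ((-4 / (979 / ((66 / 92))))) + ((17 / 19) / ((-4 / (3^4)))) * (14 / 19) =-18321582503 / 2166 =-8458717.68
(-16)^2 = 256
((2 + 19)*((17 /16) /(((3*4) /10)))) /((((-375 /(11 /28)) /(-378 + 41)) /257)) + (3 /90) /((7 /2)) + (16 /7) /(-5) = 37780367 /22400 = 1686.62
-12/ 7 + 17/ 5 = 59/ 35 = 1.69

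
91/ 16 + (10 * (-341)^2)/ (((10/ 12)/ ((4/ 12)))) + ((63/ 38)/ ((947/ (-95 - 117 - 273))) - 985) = 133621441355/ 287888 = 464143.84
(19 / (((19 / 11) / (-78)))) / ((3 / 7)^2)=-14014 / 3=-4671.33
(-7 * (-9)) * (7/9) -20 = 29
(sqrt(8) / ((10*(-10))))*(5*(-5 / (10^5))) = sqrt(2) / 200000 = 0.00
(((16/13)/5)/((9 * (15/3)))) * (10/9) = 32/5265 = 0.01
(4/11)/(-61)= -4/671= -0.01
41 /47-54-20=-3437 /47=-73.13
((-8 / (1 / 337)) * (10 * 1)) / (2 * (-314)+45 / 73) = 1968080 / 45799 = 42.97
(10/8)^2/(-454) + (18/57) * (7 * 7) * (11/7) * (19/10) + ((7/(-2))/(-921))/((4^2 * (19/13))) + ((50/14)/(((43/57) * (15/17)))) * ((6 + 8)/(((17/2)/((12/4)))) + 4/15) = 7091581296823/95652333840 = 74.14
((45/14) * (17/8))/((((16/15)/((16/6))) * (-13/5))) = -19125/2912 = -6.57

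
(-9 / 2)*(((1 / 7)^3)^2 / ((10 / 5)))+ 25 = 11764891 / 470596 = 25.00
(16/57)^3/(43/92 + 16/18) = 376832/23107971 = 0.02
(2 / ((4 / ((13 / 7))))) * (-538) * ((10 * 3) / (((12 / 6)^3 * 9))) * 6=-17485 / 14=-1248.93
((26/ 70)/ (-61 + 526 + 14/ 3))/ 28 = 39/ 1380820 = 0.00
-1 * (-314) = 314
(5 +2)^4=2401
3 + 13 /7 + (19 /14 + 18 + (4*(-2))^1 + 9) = 353 /14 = 25.21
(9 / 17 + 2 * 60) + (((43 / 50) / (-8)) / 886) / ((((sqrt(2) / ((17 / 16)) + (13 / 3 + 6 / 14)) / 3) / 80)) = 967113 * sqrt(2) / 737652590 + 1209093578943 / 10032075224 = 120.52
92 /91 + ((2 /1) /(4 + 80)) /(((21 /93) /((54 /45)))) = 3623 /3185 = 1.14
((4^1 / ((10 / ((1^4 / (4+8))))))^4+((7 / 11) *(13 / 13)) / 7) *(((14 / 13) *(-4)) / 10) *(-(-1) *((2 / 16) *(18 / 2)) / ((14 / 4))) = -810011 / 64350000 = -0.01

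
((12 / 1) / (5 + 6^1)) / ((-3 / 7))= -2.55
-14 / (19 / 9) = -126 / 19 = -6.63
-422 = -422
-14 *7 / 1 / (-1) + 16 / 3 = 310 / 3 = 103.33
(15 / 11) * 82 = 1230 / 11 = 111.82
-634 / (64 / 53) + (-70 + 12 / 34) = -323505 / 544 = -594.68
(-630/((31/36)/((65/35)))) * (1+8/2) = -210600/31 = -6793.55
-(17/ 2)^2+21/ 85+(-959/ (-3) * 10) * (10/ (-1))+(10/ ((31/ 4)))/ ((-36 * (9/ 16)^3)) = -2215582123471/ 69152940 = -32038.87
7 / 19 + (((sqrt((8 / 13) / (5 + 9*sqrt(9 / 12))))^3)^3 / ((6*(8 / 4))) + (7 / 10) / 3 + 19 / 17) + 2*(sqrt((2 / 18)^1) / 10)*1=65536*sqrt(13) / (1113879*(10 + 9*sqrt(3))^(9 / 2)) + 5769 / 3230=1.79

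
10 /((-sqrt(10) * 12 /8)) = -2 * sqrt(10) /3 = -2.11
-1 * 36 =-36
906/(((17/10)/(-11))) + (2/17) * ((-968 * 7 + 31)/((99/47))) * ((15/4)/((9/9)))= -480155/66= -7275.08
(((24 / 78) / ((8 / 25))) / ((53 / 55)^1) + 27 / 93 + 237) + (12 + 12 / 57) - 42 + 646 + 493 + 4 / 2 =1349.50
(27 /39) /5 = 9 /65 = 0.14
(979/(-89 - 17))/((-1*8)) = 979/848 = 1.15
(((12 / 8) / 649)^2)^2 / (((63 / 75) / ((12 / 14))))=2025 / 69544830701192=0.00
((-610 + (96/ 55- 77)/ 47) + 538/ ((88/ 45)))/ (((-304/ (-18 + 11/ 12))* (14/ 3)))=-142650521/ 35205632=-4.05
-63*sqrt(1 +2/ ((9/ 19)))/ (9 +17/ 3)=-63*sqrt(47)/ 44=-9.82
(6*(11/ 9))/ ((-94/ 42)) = -154/ 47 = -3.28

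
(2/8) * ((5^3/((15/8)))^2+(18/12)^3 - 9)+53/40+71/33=17632793/15840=1113.18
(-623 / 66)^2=388129 / 4356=89.10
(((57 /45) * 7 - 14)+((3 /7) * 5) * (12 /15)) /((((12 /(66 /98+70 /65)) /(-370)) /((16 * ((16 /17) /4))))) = 473937440 /682227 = 694.69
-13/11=-1.18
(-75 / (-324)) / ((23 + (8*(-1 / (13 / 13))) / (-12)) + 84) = 25 / 11628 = 0.00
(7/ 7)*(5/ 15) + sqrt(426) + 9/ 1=28/ 3 + sqrt(426)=29.97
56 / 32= 7 / 4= 1.75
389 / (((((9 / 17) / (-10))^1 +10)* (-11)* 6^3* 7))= -33065 / 14062356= -0.00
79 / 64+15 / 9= 557 / 192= 2.90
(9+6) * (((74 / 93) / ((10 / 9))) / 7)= 333 / 217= 1.53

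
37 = 37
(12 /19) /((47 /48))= 576 /893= 0.65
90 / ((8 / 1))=11.25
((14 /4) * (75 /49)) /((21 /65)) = 1625 /98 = 16.58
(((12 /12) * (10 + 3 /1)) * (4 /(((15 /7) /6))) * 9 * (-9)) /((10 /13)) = -383292 /25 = -15331.68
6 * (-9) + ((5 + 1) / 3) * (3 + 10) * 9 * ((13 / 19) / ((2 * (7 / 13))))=12591 / 133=94.67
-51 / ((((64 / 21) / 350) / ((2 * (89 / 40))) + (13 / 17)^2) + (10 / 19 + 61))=-18318882015 / 22310619428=-0.82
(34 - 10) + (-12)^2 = 168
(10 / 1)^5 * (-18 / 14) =-900000 / 7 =-128571.43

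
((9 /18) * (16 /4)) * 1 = 2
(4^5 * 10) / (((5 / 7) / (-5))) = -71680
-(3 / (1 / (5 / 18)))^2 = -25 / 36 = -0.69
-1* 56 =-56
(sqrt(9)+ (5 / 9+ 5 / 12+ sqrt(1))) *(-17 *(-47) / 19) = 143021 / 684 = 209.10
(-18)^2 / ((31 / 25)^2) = 202500 / 961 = 210.72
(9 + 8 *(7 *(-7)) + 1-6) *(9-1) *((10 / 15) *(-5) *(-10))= -310400 / 3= -103466.67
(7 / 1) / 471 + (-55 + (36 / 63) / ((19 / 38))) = -177518 / 3297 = -53.84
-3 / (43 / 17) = -51 / 43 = -1.19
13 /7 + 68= 489 /7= 69.86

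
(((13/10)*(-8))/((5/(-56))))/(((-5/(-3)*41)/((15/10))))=13104/5125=2.56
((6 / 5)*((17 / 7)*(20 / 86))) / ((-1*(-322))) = 102 / 48461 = 0.00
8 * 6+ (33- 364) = -283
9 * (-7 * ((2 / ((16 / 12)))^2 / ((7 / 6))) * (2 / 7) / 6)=-5.79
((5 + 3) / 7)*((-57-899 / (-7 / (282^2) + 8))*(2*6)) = -10344443616 / 4453295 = -2322.87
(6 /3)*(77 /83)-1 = 71 /83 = 0.86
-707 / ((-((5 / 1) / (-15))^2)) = 6363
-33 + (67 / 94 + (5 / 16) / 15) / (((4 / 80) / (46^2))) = 4372822 / 141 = 31012.92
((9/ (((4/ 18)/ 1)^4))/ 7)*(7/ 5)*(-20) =-59049/ 4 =-14762.25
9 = 9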